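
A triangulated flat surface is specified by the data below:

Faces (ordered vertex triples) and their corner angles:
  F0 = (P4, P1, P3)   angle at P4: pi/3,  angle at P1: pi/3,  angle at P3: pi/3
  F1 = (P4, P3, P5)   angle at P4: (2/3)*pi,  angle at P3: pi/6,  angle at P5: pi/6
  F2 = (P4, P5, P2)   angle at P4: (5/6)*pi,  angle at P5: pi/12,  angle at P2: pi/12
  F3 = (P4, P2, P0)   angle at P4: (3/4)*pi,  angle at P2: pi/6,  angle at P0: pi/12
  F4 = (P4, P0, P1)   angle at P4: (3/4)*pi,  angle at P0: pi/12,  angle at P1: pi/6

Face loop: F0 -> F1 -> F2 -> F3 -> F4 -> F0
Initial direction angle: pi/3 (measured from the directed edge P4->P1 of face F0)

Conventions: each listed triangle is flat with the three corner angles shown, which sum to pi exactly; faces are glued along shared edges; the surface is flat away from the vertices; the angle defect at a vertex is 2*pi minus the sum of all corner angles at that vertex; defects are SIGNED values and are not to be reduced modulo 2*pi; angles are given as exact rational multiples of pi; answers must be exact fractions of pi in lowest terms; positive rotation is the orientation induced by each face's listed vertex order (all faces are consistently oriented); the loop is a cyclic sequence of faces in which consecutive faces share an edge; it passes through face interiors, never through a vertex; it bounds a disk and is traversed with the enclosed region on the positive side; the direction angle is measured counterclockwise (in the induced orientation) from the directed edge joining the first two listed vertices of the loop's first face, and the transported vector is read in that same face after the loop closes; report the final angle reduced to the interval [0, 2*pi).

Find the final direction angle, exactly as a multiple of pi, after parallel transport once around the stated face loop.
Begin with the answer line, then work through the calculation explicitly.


Answer: final direction angle = pi

enclosed vertex P4: corner angles sum to (10/3)*pi, defect = 2*pi - (10/3)*pi = (-4/3)*pi
summing the enclosed defects onto the initial angle, mod 2*pi in the induced orientation:
final angle = pi/3 - (4/3)*pi = pi (mod 2*pi)


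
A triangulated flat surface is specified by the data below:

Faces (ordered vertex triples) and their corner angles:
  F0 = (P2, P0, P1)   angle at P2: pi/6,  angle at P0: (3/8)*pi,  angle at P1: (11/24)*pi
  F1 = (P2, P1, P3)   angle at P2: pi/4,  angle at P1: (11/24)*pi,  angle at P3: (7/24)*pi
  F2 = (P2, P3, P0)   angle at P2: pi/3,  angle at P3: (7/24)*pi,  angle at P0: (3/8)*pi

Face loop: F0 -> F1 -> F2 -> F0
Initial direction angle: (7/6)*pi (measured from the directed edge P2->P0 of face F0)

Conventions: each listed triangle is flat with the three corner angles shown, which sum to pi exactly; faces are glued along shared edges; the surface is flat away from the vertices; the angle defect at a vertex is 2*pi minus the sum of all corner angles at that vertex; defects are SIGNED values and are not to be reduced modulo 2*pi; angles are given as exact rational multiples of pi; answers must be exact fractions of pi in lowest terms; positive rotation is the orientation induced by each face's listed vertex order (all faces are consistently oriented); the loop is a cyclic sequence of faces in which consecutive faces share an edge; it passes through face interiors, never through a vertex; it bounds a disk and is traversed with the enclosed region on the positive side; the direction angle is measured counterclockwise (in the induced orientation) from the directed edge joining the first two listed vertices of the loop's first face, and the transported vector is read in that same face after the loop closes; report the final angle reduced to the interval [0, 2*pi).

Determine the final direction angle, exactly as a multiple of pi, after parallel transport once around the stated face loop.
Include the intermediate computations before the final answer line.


enclosed vertex P2: corner angles sum to (3/4)*pi, defect = 2*pi - (3/4)*pi = (5/4)*pi
final direction = starting direction + enclosed defect total, reduced mod 2*pi (induced orientation)
final angle = (7/6)*pi + (5/4)*pi = (5/12)*pi (mod 2*pi)

Answer: final direction angle = (5/12)*pi


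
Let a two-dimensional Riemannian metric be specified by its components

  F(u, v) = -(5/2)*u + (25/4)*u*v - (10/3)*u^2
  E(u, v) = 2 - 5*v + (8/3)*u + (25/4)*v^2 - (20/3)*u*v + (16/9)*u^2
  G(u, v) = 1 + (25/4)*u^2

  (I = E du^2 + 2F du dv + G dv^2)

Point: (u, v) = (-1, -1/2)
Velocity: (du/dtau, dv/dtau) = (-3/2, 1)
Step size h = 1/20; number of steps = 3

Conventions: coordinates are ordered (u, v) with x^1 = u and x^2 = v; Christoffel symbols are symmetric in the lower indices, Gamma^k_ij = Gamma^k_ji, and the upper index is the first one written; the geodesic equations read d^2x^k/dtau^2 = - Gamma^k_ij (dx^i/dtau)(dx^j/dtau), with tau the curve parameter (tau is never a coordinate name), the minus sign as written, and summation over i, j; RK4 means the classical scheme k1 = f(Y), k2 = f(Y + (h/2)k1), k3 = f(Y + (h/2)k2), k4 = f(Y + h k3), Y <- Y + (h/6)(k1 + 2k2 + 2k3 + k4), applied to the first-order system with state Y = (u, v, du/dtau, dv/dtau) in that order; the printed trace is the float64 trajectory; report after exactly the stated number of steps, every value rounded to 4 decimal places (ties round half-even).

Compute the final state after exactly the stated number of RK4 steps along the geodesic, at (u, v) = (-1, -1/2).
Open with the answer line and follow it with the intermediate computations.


Answer: u = -1.2340, v = -0.3835, du/dtau = -1.5966, dv/dtau = 0.5766

f(Y) = (du/dtau, dv/dtau, -Gamma^u_ij Y'^i Y'^j, -Gamma^v_ij Y'^i Y'^j) with the Gammas evaluated at the stage position; h = 0.050000; intermediate values shown to 6 dp
step 0: u = -1.0000, v = -0.5000, du/dtau = -1.5000, dv/dtau = 1.0000
step 1:
  k1: at (u, v) = (-1.000000, -0.500000), (du/dtau, dv/dtau) = (-1.500000, 1.000000); Gamma_uuu = 0.151073, Gamma_uuv = -0.283262, Gamma_uvv = 0.000000, Gamma_vuu = 0.412017, Gamma_vuv = -0.772532, Gamma_vvv = 0.000000; k1 = (-1.500000, 1.000000, -1.189700, -3.244635)
  k2: at (u, v) = (-1.037500, -0.475000), (du/dtau, dv/dtau) = (-1.529742, 0.918884); Gamma_uuu = 0.128038, Gamma_uuv = -0.240072, Gamma_uvv = 0.000000, Gamma_vuu = 0.412974, Gamma_vuv = -0.774326, Gamma_vvv = 0.000000; k2 = (-1.529742, 0.918884, -0.974542, -3.143275)
  k3: at (u, v) = (-1.038244, -0.477028), (du/dtau, dv/dtau) = (-1.524364, 0.921418); Gamma_uuu = 0.128439, Gamma_uuv = -0.240823, Gamma_uvv = 0.000000, Gamma_vuu = 0.412471, Gamma_vuv = -0.773382, Gamma_vvv = 0.000000; k3 = (-1.524364, 0.921418, -0.974960, -3.131000)
  k4: at (u, v) = (-1.076218, -0.453929), (du/dtau, dv/dtau) = (-1.548748, 0.843450); Gamma_uuu = 0.106905, Gamma_uuv = -0.200446, Gamma_uvv = 0.000000, Gamma_vuu = 0.410981, Gamma_vuv = -0.770590, Gamma_vvv = 0.000000; k4 = (-1.548748, 0.843450, -0.780105, -2.999019)
  Y <- Y + (h/6)(k1 + 2k2 + 2k3 + k4): u = -1.0763, v = -0.4540, du/dtau = -1.5489, dv/dtau = 0.8434
step 2:
  k1: at (u, v) = (-1.076308, -0.453966), (du/dtau, dv/dtau) = (-1.548907, 0.843398); Gamma_uuu = 0.106886, Gamma_uuv = -0.200411, Gamma_uvv = 0.000000, Gamma_vuu = 0.410961, Gamma_vuv = -0.770551, Gamma_vvv = 0.000000; k1 = (-1.548907, 0.843398, -0.780045, -2.999153)
  k2: at (u, v) = (-1.115031, -0.432881), (du/dtau, dv/dtau) = (-1.568408, 0.768419); Gamma_uuu = 0.087011, Gamma_uuv = -0.163146, Gamma_uvv = 0.000000, Gamma_vuu = 0.407308, Gamma_vuv = -0.763703, Gamma_vvv = 0.000000; k2 = (-1.568408, 0.768419, -0.607284, -2.842761)
  k3: at (u, v) = (-1.115518, -0.434756), (du/dtau, dv/dtau) = (-1.564089, 0.772329); Gamma_uuu = 0.087489, Gamma_uuv = -0.164043, Gamma_uvv = 0.000000, Gamma_vuu = 0.406968, Gamma_vuv = -0.763065, Gamma_vvv = 0.000000; k3 = (-1.564089, 0.772329, -0.610357, -2.839149)
  k4: at (u, v) = (-1.154512, -0.415350), (du/dtau, dv/dtau) = (-1.579425, 0.701441); Gamma_uuu = 0.069456, Gamma_uuv = -0.130230, Gamma_uvv = 0.000000, Gamma_vuu = 0.401724, Gamma_vuv = -0.753233, Gamma_vvv = 0.000000; k4 = (-1.579425, 0.701441, -0.461822, -2.671106)
  Y <- Y + (h/6)(k1 + 2k2 + 2k3 + k4): u = -1.1546, v = -0.4154, du/dtau = -1.5795, dv/dtau = 0.7014
step 3:
  k1: at (u, v) = (-1.154586, -0.415413), (du/dtau, dv/dtau) = (-1.579550, 0.701448); Gamma_uuu = 0.069457, Gamma_uuv = -0.130231, Gamma_uvv = 0.000000, Gamma_vuu = 0.401703, Gamma_vuv = -0.753193, Gamma_vvv = 0.000000; k1 = (-1.579550, 0.701448, -0.461878, -2.671271)
  k2: at (u, v) = (-1.194074, -0.397877), (du/dtau, dv/dtau) = (-1.591097, 0.634666); Gamma_uuu = 0.053288, Gamma_uuv = -0.099915, Gamma_uvv = 0.000000, Gamma_vuu = 0.395124, Gamma_vuv = -0.740857, Gamma_vvv = 0.000000; k2 = (-1.591097, 0.634666, -0.336694, -2.496548)
  k3: at (u, v) = (-1.194363, -0.399547), (du/dtau, dv/dtau) = (-1.587967, 0.639034); Gamma_uuu = 0.053750, Gamma_uuv = -0.100781, Gamma_uvv = 0.000000, Gamma_vuu = 0.394930, Gamma_vuv = -0.740494, Gamma_vvv = 0.000000; k3 = (-1.587967, 0.639034, -0.340077, -2.498727)
  k4: at (u, v) = (-1.233984, -0.383462), (du/dtau, dv/dtau) = (-1.596554, 0.576511); Gamma_uuu = 0.039358, Gamma_uuv = -0.073796, Gamma_uvv = 0.000000, Gamma_vuu = 0.387491, Gamma_vuv = -0.726546, Gamma_vvv = 0.000000; k4 = (-1.596554, 0.576511, -0.236171, -2.325179)
  Y <- Y + (h/6)(k1 + 2k2 + 2k3 + k4): u = -1.2340, v = -0.3835, du/dtau = -1.5966, dv/dtau = 0.5766


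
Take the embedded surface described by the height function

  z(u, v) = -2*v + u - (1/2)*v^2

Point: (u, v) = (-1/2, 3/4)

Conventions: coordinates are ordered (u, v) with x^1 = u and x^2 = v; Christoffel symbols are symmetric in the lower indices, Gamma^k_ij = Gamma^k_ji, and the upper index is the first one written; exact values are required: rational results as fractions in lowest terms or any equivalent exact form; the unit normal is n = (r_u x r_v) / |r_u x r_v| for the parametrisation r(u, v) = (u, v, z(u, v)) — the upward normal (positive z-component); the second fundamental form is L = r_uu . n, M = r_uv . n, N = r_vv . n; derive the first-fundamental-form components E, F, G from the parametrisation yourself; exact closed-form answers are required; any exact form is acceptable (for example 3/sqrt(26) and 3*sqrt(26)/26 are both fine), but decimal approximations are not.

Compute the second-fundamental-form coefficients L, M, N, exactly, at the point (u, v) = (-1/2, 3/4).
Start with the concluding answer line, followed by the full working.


Answer: L = 0, M = 0, N = -4*sqrt(17)/51

z_u = 1, z_v = -11/4, z_uu = 0, z_uv = 0, z_vv = -1
E = 2, F = -11/4, G = 137/16; answer radicand W^2 = 153/16
unnormalised second-form numerators: l = 0, m = 0, n = -1; L = l/sqrt(153/16), and similarly M = m/sqrt(W^2), N = n/sqrt(W^2)


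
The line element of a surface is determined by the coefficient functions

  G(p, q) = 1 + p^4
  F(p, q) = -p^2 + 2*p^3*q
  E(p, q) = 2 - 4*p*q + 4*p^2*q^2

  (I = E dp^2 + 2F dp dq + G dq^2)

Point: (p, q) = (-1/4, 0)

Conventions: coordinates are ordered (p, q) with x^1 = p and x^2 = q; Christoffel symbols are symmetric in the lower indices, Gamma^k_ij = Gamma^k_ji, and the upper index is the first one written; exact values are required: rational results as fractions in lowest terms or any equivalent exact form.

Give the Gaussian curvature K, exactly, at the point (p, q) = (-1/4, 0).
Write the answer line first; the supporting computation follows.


Answer: K = -16384/263169

E = 2, F = -1/16, G = 257/256, EG - F^2 = 513/256 at the point
E_p = 0, E_q = 1, F_p = 1/2, F_q = -1/32, G_p = -1/16, G_q = 0
E_qq = 1/2, F_pq = 3/8, G_pp = 3/4
Apply the Brioschi formula K = (det M1 - det M2)/(EG - F^2)^2 over the derivative matrices of E, F, G.
M1 = [[-E_qq/2 + F_pq - G_pp/2, E_p/2, F_p - E_q/2], [F_q - G_p/2, E, F], [G_q/2, F, G]] = [[-1/4, 0, 0], [0, 2, -1/16], [0, -1/16, 257/256]]; det M1 = -513/1024
M2 = [[0, E_q/2, G_p/2], [E_q/2, E, F], [G_p/2, F, G]] = [[0, 1/2, -1/32], [1/2, 2, -1/16], [-1/32, -1/16, 257/256]]; det M2 = -257/1024
det M1 - det M2 = -1/4; K = -1/4 / (513/256)^2 = -16384/263169


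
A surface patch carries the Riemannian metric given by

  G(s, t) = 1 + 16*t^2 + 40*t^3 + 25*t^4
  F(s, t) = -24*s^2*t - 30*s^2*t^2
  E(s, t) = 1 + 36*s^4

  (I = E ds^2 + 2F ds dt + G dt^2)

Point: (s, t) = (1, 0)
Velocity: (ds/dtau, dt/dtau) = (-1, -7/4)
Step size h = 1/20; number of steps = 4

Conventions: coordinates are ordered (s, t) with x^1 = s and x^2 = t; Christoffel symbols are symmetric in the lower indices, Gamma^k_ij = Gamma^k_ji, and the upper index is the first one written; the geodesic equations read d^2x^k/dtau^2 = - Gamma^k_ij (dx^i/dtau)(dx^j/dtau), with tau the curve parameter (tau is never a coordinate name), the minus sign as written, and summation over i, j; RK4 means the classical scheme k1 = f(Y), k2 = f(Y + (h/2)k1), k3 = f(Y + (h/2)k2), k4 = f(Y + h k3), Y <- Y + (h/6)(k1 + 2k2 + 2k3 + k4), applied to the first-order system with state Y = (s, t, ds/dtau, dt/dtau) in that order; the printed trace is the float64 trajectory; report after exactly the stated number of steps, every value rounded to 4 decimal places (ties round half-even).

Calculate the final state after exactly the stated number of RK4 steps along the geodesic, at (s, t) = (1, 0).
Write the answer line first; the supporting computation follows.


Answer: s = 0.7877, t = -0.3515, ds/dtau = -1.2202, dt/dtau = -1.7846

f(Y) = (ds/dtau, dt/dtau, -Gamma^s_ij Y'^i Y'^j, -Gamma^t_ij Y'^i Y'^j) with the Gammas evaluated at the stage position; h = 0.050000; intermediate values shown to 6 dp
step 0: s = 1.0000, t = 0.0000, ds/dtau = -1.0000, dt/dtau = -1.7500
step 1:
  k1: at (s, t) = (1.000000, 0.000000), (ds/dtau, dt/dtau) = (-1.000000, -1.750000); Gamma_sss = 1.945946, Gamma_sst = 0.000000, Gamma_stt = -0.648649, Gamma_tss = 0.000000, Gamma_tst = 0.000000, Gamma_ttt = 0.000000; k1 = (-1.000000, -1.750000, 0.040541, 0.000000)
  k2: at (s, t) = (0.975000, -0.043750), (ds/dtau, dt/dtau) = (-0.998986, -1.750000); Gamma_sss = 1.988487, Gamma_sst = 0.000000, Gamma_stt = -0.605469, Gamma_tss = 0.057673, Gamma_tst = 0.000000, Gamma_ttt = -0.017561; k2 = (-0.998986, -1.750000, -0.130210, -0.003777)
  k3: at (s, t) = (0.975025, -0.043750), (ds/dtau, dt/dtau) = (-1.003255, -1.750094); Gamma_sss = 1.988441, Gamma_sst = 0.000000, Gamma_stt = -0.605439, Gamma_tss = 0.057669, Gamma_tst = 0.000000, Gamma_ttt = -0.017559; k3 = (-1.003255, -1.750094, -0.147051, -0.004265)
  k4: at (s, t) = (0.949837, -0.087505), (ds/dtau, dt/dtau) = (-1.007353, -1.750213); Gamma_sss = 2.029627, Gamma_sst = 0.000000, Gamma_stt = -0.556454, Gamma_tss = 0.116883, Gamma_tst = 0.000000, Gamma_ttt = -0.032045; k4 = (-1.007353, -1.750213, -0.355027, -0.020445)
  Y <- Y + (h/6)(k1 + 2k2 + 2k3 + k4): s = 0.9499, t = -0.0875, ds/dtau = -1.0072, dt/dtau = -1.7503
step 2:
  k1: at (s, t) = (0.949901, -0.087503), (ds/dtau, dt/dtau) = (-1.007242, -1.750304); Gamma_sss = 2.029510, Gamma_sst = 0.000000, Gamma_stt = -0.556387, Gamma_tss = 0.116859, Gamma_tst = 0.000000, Gamma_ttt = -0.032037; k1 = (-1.007242, -1.750304, -0.354483, -0.020411)
  k2: at (s, t) = (0.924720, -0.131261), (ds/dtau, dt/dtau) = (-1.016104, -1.750815); Gamma_sss = 2.069073, Gamma_sst = 0.000000, Gamma_stt = -0.501089, Gamma_tss = 0.176997, Gamma_tst = 0.000000, Gamma_ttt = -0.042865; k2 = (-1.016104, -1.750815, -0.600235, -0.051347)
  k3: at (s, t) = (0.924499, -0.131274), (ds/dtau, dt/dtau) = (-1.022248, -1.751588); Gamma_sss = 2.069481, Gamma_sst = 0.000000, Gamma_stt = -0.501284, Gamma_tss = 0.177131, Gamma_tst = 0.000000, Gamma_ttt = -0.042906; k3 = (-1.022248, -1.751588, -0.624617, -0.053462)
  k4: at (s, t) = (0.898789, -0.175083), (ds/dtau, dt/dtau) = (-1.038473, -1.752978); Gamma_sss = 2.108599, Gamma_sst = 0.000000, Gamma_stt = -0.439722, Gamma_tss = 0.237992, Gamma_tst = 0.000000, Gamma_ttt = -0.049630; k4 = (-1.038473, -1.752978, -0.922733, -0.104147)
  Y <- Y + (h/6)(k1 + 2k2 + 2k3 + k4): s = 0.8989, t = -0.1751, ds/dtau = -1.0383, dt/dtau = -1.7531
step 3:
  k1: at (s, t) = (0.898881, -0.175071), (ds/dtau, dt/dtau) = (-1.038299, -1.753089); Gamma_sss = 2.108431, Gamma_sst = 0.000000, Gamma_stt = -0.439665, Gamma_tss = 0.237913, Gamma_tst = 0.000000, Gamma_ttt = -0.049611; k1 = (-1.038299, -1.753089, -0.921795, -0.104014)
  k2: at (s, t) = (0.872924, -0.218898), (ds/dtau, dt/dtau) = (-1.061344, -1.755690); Gamma_sss = 2.146897, Gamma_sst = 0.000000, Gamma_stt = -0.371173, Gamma_tss = 0.298656, Gamma_tst = 0.000000, Gamma_ttt = -0.051634; k2 = (-1.061344, -1.755690, -1.274253, -0.177262)
  k3: at (s, t) = (0.872348, -0.218963), (ds/dtau, dt/dtau) = (-1.070156, -1.757521); Gamma_sss = 2.147943, Gamma_sst = 0.000000, Gamma_stt = -0.371466, Gamma_tss = 0.299252, Gamma_tst = 0.000000, Gamma_ttt = -0.051753; k3 = (-1.070156, -1.757521, -1.312481, -0.182855)
  k4: at (s, t) = (0.845373, -0.262947), (ds/dtau, dt/dtau) = (-1.103923, -1.762232); Gamma_sss = 2.187528, Gamma_sst = 0.000000, Gamma_stt = -0.295538, Gamma_tss = 0.360214, Gamma_tst = 0.000000, Gamma_ttt = -0.048665; k4 = (-1.103923, -1.762232, -1.748043, -0.287845)
  Y <- Y + (h/6)(k1 + 2k2 + 2k3 + k4): s = 0.8455, t = -0.2629, ds/dtau = -1.1037, dt/dtau = -1.7624
step 4:
  k1: at (s, t) = (0.845504, -0.262919), (ds/dtau, dt/dtau) = (-1.103660, -1.762357); Gamma_sss = 2.187297, Gamma_sst = 0.000000, Gamma_stt = -0.295522, Gamma_tss = 0.360045, Gamma_tst = 0.000000, Gamma_ttt = -0.048645; k1 = (-1.103660, -1.762357, -1.746412, -0.287472)
  k2: at (s, t) = (0.817913, -0.306978), (ds/dtau, dt/dtau) = (-1.147321, -1.769543); Gamma_sss = 2.227791, Gamma_sst = 0.000000, Gamma_stt = -0.211142, Gamma_tss = 0.420003, Gamma_tst = 0.000000, Gamma_ttt = -0.039806; k2 = (-1.147321, -1.769543, -2.271395, -0.428224)
  k3: at (s, t) = (0.816821, -0.307157), (ds/dtau, dt/dtau) = (-1.160445, -1.773062); Gamma_sss = 2.229673, Gamma_sst = 0.000000, Gamma_stt = -0.211194, Gamma_tss = 0.421575, Gamma_tst = 0.000000, Gamma_ttt = -0.039931; k3 = (-1.160445, -1.773062, -2.338611, -0.442173)
  k4: at (s, t) = (0.787482, -0.351572), (ds/dtau, dt/dtau) = (-1.220591, -1.784465); Gamma_sss = 2.273478, Gamma_sst = 0.000000, Gamma_stt = -0.116511, Gamma_tss = 0.481654, Gamma_tst = 0.000000, Gamma_ttt = -0.024684; k4 = (-1.220591, -1.784465, -3.016115, -0.638987)
  Y <- Y + (h/6)(k1 + 2k2 + 2k3 + k4): s = 0.7877, t = -0.3515, ds/dtau = -1.2202, dt/dtau = -1.7846


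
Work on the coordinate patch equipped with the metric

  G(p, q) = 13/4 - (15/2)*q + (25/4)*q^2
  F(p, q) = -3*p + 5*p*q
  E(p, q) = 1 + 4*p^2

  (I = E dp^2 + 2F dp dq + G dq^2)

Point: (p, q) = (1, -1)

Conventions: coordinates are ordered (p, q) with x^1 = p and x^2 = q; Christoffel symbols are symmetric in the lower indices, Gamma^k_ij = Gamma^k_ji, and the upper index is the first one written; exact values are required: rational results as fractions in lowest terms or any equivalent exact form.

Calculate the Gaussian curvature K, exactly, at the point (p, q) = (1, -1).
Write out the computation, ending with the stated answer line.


E = 5, F = -8, G = 17, EG - F^2 = 21 at the point
E_p = 8, E_q = 0, F_p = -8, F_q = 5, G_p = 0, G_q = -20
E_qq = 0, F_pq = 5, G_pp = 0
The intrinsic route: Brioschi's K = (det M1 - det M2)/(EG - F^2)^2.
M1 = [[-E_qq/2 + F_pq - G_pp/2, E_p/2, F_p - E_q/2], [F_q - G_p/2, E, F], [G_q/2, F, G]] = [[5, 4, -8], [5, 5, -8], [-10, -8, 17]]; det M1 = 5
M2 = [[0, E_q/2, G_p/2], [E_q/2, E, F], [G_p/2, F, G]] = [[0, 0, 0], [0, 5, -8], [0, -8, 17]]; det M2 = 0
det M1 - det M2 = 5; K = 5 / (21)^2 = 5/441

Answer: K = 5/441


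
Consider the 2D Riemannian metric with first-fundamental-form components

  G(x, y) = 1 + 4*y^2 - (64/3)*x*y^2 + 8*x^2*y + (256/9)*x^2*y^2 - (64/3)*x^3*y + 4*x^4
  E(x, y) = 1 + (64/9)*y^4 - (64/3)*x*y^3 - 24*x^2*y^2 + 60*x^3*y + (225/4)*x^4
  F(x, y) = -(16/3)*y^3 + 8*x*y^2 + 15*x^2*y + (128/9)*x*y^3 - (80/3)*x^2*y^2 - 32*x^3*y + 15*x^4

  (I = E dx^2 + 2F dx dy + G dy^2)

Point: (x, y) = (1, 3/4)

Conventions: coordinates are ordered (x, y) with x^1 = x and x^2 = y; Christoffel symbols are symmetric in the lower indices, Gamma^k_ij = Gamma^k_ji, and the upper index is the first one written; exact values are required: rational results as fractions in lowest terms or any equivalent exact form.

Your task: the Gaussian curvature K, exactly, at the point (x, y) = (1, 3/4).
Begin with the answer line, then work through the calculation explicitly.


Answer: K = -960/108241

E = 82, F = -9/2, G = 5/4, EG - F^2 = 329/4 at the point
E_x = 324, E_y = 0, F_x = -9, F_y = -30, G_x = 0, G_y = 10/3
E_yy = -96, F_xy = -110, G_xx = -4
K follows from Brioschi's formula, (det M1 - det M2)/(EG - F^2)^2.
M1 = [[-E_yy/2 + F_xy - G_xx/2, E_x/2, F_x - E_y/2], [F_y - G_x/2, E, F], [G_y/2, F, G]] = [[-60, 162, -9], [-30, 82, -9/2], [5/3, -9/2, 5/4]]; det M1 = -60
M2 = [[0, E_y/2, G_x/2], [E_y/2, E, F], [G_x/2, F, G]] = [[0, 0, 0], [0, 82, -9/2], [0, -9/2, 5/4]]; det M2 = 0
det M1 - det M2 = -60; K = -60 / (329/4)^2 = -960/108241


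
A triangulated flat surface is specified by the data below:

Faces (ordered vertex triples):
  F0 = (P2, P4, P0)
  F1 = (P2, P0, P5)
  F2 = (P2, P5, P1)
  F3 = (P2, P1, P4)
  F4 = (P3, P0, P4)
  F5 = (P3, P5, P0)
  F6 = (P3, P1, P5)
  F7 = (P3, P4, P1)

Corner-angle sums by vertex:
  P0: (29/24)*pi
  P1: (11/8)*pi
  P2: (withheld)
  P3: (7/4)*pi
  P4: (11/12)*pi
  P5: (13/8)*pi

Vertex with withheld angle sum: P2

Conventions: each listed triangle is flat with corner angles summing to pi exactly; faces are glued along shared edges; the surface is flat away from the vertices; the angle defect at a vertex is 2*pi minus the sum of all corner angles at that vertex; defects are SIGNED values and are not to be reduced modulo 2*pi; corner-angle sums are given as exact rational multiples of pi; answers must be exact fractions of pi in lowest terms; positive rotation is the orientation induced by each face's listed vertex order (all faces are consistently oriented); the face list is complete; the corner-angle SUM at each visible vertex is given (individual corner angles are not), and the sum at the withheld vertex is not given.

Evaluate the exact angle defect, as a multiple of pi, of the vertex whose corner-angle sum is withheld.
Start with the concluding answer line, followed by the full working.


Answer: defect(P2) = (7/8)*pi

V = 6, E = 12, F = 8; chi = V - E + F = 2
Gauss-Bonnet: total defect = 2*pi*chi = 4*pi; visible defects sum to (25/8)*pi


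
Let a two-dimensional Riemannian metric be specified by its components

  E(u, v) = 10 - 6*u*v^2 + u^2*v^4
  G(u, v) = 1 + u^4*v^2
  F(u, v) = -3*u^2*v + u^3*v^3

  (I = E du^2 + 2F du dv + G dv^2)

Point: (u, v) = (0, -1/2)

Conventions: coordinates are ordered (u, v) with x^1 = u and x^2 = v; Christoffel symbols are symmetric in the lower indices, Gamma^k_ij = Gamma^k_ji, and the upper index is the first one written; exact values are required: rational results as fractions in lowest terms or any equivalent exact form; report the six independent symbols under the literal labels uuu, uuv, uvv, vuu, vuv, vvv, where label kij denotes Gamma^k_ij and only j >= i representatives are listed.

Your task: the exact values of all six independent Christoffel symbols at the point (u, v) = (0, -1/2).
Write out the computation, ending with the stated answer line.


E = 10, F = 0, G = 1 at the point
E_u = -3/2, E_v = 0, F_u = 0, F_v = 0, G_u = 0, G_v = 0
EG - F^2 = 10;  g^inv = (1/10) * [[1, 0], [0, 10]]
first-kind symbols [ij,l] = (1/2)(d_i g_jl + d_j g_il - d_l g_ij): [uu,u] = E_u/2 = -3/4, [uu,v] = F_u - E_v/2 = 0, [uv,u] = E_v/2 = 0, [uv,v] = G_u/2 = 0, [vv,u] = F_v - G_u/2 = 0, [vv,v] = G_v/2 = 0
Gamma^u_ij = (G*[ij,u] - F*[ij,v])/(EG - F^2), Gamma^v_ij = (E*[ij,v] - F*[ij,u])/(EG - F^2)

Answer: Gamma_uuu = -3/40, Gamma_uuv = 0, Gamma_uvv = 0, Gamma_vuu = 0, Gamma_vuv = 0, Gamma_vvv = 0


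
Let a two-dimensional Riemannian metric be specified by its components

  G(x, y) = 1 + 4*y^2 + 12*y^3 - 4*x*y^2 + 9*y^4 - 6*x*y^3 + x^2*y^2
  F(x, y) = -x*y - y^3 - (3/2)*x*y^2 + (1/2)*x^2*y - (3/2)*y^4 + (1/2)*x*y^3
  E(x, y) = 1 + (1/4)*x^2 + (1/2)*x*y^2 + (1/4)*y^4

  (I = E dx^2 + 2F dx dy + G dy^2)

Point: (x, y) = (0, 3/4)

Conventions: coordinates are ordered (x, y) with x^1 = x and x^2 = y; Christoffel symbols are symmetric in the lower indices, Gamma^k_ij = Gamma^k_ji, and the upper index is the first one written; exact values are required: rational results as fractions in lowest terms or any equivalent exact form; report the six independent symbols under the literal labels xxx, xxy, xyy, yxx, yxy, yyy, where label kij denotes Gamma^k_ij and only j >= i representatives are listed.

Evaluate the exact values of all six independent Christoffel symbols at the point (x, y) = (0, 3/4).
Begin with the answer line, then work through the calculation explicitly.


Answer: Gamma_xxx = 144/11509, Gamma_xxy = 216/11509, Gamma_xyy = -1872/11509, Gamma_yxx = -96/677, Gamma_yxy = -144/677, Gamma_yyy = 1248/677

E = 1105/1024, F = -459/512, G = 2857/256 at the point
E_x = 9/32, E_y = 27/64, F_x = -177/128, F_y = -135/32, G_x = -153/32, G_y = 663/16
EG - F^2 = 11509/1024;  g^inv = (1024/11509) * [[2857/256, 459/512], [459/512, 1105/1024]]
first-kind symbols [ij,l] = (1/2)(d_i g_jl + d_j g_il - d_l g_ij): [xx,x] = E_x/2 = 9/64, [xx,y] = F_x - E_y/2 = -51/32, [xy,x] = E_y/2 = 27/128, [xy,y] = G_x/2 = -153/64, [yy,x] = F_y - G_x/2 = -117/64, [yy,y] = G_y/2 = 663/32
Gamma^x_ij = (G*[ij,x] - F*[ij,y])/(EG - F^2), Gamma^y_ij = (E*[ij,y] - F*[ij,x])/(EG - F^2)


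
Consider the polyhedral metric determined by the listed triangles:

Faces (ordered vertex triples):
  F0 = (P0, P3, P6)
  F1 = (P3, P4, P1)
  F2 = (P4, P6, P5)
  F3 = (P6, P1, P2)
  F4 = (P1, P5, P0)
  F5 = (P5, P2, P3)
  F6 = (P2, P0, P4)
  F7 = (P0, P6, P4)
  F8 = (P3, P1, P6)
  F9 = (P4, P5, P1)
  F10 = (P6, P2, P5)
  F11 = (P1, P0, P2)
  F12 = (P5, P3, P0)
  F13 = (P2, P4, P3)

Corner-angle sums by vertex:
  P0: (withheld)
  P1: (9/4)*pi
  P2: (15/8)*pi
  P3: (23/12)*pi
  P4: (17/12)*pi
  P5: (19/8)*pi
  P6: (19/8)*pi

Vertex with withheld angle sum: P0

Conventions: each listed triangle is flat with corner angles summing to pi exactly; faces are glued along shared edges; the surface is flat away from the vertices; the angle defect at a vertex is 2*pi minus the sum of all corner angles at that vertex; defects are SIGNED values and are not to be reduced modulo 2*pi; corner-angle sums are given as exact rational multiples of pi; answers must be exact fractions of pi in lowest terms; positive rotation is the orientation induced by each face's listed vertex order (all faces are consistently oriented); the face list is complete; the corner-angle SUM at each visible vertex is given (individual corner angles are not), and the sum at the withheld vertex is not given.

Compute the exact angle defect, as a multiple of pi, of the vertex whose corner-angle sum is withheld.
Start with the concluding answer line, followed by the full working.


Answer: defect(P0) = (5/24)*pi

V = 7, E = 21, F = 14; chi = V - E + F = 0
Gauss-Bonnet: total defect = 2*pi*chi = 0; visible defects sum to (-5/24)*pi


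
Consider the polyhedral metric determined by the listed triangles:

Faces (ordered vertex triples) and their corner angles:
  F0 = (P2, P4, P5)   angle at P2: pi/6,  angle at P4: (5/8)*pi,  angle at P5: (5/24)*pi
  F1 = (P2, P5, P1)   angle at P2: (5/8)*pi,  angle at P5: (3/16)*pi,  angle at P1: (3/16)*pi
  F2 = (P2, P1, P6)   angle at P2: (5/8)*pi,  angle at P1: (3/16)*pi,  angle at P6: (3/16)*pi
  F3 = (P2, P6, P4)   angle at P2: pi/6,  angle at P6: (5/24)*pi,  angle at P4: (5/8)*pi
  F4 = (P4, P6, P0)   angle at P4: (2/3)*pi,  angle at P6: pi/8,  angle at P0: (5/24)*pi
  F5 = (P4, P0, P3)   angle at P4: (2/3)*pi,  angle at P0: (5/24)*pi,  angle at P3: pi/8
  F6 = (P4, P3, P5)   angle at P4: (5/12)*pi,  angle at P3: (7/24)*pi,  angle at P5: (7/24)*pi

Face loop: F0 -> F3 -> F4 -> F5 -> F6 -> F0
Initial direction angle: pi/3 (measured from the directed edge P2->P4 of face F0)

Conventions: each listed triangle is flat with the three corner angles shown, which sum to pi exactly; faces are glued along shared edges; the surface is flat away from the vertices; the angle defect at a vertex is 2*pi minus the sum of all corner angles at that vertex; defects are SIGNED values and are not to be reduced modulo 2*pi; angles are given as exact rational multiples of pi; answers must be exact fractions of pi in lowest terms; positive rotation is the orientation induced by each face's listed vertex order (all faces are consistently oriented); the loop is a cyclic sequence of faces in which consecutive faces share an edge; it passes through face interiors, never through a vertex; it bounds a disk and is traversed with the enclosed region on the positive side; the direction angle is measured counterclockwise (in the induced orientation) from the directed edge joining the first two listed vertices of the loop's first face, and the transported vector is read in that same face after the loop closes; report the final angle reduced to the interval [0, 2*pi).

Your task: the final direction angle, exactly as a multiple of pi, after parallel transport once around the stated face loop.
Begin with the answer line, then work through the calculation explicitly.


Answer: final direction angle = (4/3)*pi

enclosed vertex P4: corner angles sum to 3*pi, defect = 2*pi - 3*pi = -pi
summing the enclosed defects onto the initial angle, mod 2*pi in the induced orientation:
final angle = pi/3 - pi = (4/3)*pi (mod 2*pi)


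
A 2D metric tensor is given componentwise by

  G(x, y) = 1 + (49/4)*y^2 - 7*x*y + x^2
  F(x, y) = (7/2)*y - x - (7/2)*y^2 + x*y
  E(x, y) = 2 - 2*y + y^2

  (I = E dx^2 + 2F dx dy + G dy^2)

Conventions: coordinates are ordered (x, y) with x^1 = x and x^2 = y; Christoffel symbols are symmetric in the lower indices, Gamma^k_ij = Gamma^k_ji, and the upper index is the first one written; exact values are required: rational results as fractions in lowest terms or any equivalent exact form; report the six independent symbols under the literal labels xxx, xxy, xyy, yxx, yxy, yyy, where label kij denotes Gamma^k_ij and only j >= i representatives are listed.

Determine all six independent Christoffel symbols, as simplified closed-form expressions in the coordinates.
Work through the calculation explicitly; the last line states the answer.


E = 2 - 2*y + y^2; F = (7/2)*y - x - (7/2)*y^2 + x*y; G = 1 + (49/4)*y^2 - 7*x*y + x^2
Gamma^k_ij = (1/2) g^{kl} (d_i g_jl + d_j g_il - d_l g_ij), with g^inv = (1/(EG-F^2)) [[G, -F], [-F, E]]
first partials: E_x = 0, E_y = -2 + 2*y, F_x = -1 + y, F_y = 7/2 - 7*y + x, G_x = -7*y + 2*x, G_y = (49/2)*y - 7*x
D = EG - F^2 = 2 - 2*y + (53/4)*y^2 - 7*x*y + x^2
expanded: Gamma^x_xx = (G E_x - 2F F_x + F E_y)/(2D), Gamma^x_xy = (G E_y - F G_x)/(2D), Gamma^x_yy = (2G F_y - G G_x - F G_y)/(2D), Gamma^y_xx = (2E F_x - E E_y - F E_x)/(2D), Gamma^y_xy = (E G_x - F E_y)/(2D), Gamma^y_yy = (E G_y - 2F F_y + F G_x)/(2D); substitute and cancel common factors

Answer: Gamma_xxx = 0, Gamma_xxy = (4*y - 4)/(4*x^2 - 28*x*y + 53*y^2 - 8*y + 8), Gamma_xyy = (14 - 14*y)/(4*x^2 - 28*x*y + 53*y^2 - 8*y + 8), Gamma_yxx = 0, Gamma_yxy = (4*x - 14*y)/(4*x^2 - 28*x*y + 53*y^2 - 8*y + 8), Gamma_yyy = (-14*x + 49*y)/(4*x^2 - 28*x*y + 53*y^2 - 8*y + 8)


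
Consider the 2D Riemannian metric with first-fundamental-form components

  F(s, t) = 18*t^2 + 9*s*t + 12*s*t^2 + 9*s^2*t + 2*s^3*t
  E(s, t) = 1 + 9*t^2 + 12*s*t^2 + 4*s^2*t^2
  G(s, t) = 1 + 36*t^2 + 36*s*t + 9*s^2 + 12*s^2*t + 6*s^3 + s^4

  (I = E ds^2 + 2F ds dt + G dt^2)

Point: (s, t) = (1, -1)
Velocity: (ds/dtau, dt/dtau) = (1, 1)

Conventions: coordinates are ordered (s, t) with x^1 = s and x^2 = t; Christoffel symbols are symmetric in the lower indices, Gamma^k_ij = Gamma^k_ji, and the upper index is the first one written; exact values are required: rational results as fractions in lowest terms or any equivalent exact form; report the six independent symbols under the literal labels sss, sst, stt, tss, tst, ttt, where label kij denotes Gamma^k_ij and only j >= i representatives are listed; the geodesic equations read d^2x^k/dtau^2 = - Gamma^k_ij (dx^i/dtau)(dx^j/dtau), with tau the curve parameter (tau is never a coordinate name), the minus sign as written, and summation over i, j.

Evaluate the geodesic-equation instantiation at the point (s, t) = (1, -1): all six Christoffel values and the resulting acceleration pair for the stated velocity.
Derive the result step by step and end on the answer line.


E = 26, F = 10, G = 5 at the point
E_s = 20, E_t = -50, F_s = -21, F_t = -40, G_s = -20, G_t = -24
EG - F^2 = 30;  g^inv = (1/30) * [[5, -10], [-10, 26]]
first-kind symbols [ij,l] = (1/2)(d_i g_jl + d_j g_il - d_l g_ij): [ss,s] = E_s/2 = 10, [ss,t] = F_s - E_t/2 = 4, [st,s] = E_t/2 = -25, [st,t] = G_s/2 = -10, [tt,s] = F_t - G_s/2 = -30, [tt,t] = G_t/2 = -12
Gamma^s_ij = (G*[ij,s] - F*[ij,t])/(EG - F^2), Gamma^t_ij = (E*[ij,t] - F*[ij,s])/(EG - F^2)
Gamma_sss = 1/3, Gamma_sst = -5/6, Gamma_stt = -1, Gamma_tss = 2/15, Gamma_tst = -1/3, Gamma_ttt = -2/5
d^2s/dtau^2 = -(Gamma_sss*(1)^2 + 2*Gamma_sst*(1)*(1) + Gamma_stt*(1)^2) = 7/3
d^2t/dtau^2 = -(Gamma_tss*(1)^2 + 2*Gamma_tst*(1)*(1) + Gamma_ttt*(1)^2) = 14/15

Answer: Gamma_sss = 1/3, Gamma_sst = -5/6, Gamma_stt = -1, Gamma_tss = 2/15, Gamma_tst = -1/3, Gamma_ttt = -2/5; accelerations (d^2s/dtau^2, d^2t/dtau^2) = (7/3, 14/15)


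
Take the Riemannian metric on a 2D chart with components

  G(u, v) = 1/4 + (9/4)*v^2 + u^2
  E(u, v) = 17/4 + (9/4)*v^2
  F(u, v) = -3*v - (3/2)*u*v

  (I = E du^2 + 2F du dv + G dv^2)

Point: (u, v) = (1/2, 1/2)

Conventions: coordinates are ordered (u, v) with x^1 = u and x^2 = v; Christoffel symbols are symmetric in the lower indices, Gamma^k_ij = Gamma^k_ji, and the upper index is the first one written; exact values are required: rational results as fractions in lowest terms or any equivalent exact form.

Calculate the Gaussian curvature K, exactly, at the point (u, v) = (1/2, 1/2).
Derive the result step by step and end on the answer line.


E = 77/16, F = -15/8, G = 17/16, EG - F^2 = 409/256 at the point
E_u = 0, E_v = 9/4, F_u = -3/4, F_v = -15/4, G_u = 1, G_v = 9/4
E_vv = 9/2, F_uv = -3/2, G_uu = 2
Evaluate Brioschi's two determinant matrices M1, M2 and divide by (EG - F^2)^2.
M1 = [[-E_vv/2 + F_uv - G_uu/2, E_u/2, F_u - E_v/2], [F_v - G_u/2, E, F], [G_v/2, F, G]] = [[-19/4, 0, -15/8], [-17/4, 77/16, -15/8], [9/8, -15/8, 17/16]]; det M1 = -3169/256
M2 = [[0, E_v/2, G_u/2], [E_v/2, E, F], [G_u/2, F, G]] = [[0, 9/8, 1/2], [9/8, 77/16, -15/8], [1/2, -15/8, 17/16]]; det M2 = -4769/1024
det M1 - det M2 = -7907/1024; K = -7907/1024 / (409/256)^2 = -506048/167281

Answer: K = -506048/167281


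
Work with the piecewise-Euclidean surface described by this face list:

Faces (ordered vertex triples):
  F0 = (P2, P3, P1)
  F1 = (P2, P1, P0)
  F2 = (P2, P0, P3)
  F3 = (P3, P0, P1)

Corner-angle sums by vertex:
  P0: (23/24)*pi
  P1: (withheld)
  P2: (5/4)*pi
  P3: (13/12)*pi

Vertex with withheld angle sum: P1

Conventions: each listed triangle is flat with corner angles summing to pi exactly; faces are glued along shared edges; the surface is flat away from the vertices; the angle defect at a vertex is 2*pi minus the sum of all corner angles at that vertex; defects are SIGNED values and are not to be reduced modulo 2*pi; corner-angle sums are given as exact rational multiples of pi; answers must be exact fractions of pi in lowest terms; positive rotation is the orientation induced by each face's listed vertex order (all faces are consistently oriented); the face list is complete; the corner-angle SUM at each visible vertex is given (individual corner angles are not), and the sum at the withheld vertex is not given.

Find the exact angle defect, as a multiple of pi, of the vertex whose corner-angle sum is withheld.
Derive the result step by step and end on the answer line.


V = 4, E = 6, F = 4; chi = V - E + F = 2
Gauss-Bonnet: total defect = 2*pi*chi = 4*pi; visible defects sum to (65/24)*pi

Answer: defect(P1) = (31/24)*pi


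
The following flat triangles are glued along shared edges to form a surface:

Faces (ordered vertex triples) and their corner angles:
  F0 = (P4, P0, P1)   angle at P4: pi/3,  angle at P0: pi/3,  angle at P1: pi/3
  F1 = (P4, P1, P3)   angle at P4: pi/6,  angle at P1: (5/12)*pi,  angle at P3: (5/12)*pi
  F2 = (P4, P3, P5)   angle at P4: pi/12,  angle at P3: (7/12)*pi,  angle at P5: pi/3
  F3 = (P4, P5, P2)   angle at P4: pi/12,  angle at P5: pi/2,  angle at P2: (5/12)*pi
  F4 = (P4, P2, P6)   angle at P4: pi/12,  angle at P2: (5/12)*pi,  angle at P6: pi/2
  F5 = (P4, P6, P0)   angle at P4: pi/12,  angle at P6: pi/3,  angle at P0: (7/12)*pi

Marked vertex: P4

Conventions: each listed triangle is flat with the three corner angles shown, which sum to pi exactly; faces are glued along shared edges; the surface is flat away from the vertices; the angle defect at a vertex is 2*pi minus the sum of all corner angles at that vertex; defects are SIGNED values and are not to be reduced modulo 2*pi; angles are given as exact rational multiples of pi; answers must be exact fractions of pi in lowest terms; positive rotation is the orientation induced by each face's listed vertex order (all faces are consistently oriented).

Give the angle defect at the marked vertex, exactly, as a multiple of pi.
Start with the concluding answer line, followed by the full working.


Answer: defect(P4) = (7/6)*pi

Sum of corner angles at P4: (5/6)*pi
defect = 2*pi - (5/6)*pi


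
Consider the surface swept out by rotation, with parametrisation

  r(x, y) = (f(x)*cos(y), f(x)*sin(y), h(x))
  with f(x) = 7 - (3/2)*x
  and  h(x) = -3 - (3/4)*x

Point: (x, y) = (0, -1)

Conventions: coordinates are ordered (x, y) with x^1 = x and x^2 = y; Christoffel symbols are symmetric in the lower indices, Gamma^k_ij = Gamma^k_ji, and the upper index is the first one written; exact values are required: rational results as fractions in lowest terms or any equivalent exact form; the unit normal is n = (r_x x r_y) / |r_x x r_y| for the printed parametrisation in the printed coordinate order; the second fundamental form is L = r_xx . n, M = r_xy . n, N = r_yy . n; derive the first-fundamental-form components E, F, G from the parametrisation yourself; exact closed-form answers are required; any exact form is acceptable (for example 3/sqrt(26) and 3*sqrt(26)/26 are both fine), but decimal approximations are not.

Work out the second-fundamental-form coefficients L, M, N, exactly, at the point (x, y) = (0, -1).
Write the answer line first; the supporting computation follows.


Answer: L = 0, M = 0, N = -7*sqrt(5)/5

f = 7, f' = -3/2, f'' = 0, h' = -3/4, h'' = 0
E = 45/16, F = 0, G = 49; answer radicand W^2 = 45/16
unnormalised second-form numerators: l = 0, m = 0, n = -21/4; L = l/sqrt(45/16), and similarly M = m/sqrt(W^2), N = n/sqrt(W^2)


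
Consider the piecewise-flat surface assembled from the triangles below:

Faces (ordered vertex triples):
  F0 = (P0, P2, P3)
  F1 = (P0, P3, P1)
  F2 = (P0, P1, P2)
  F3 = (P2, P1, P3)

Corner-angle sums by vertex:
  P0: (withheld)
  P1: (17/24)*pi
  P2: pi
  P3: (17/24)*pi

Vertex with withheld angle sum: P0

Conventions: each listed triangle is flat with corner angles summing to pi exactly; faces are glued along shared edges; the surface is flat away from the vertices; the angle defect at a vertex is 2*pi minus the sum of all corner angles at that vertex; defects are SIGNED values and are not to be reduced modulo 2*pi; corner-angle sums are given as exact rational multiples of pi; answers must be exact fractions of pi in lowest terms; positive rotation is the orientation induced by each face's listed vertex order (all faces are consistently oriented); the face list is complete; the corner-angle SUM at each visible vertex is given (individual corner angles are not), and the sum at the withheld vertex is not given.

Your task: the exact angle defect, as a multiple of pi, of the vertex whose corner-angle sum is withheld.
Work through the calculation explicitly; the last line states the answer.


V = 4, E = 6, F = 4; chi = V - E + F = 2
Gauss-Bonnet: total defect = 2*pi*chi = 4*pi; visible defects sum to (43/12)*pi

Answer: defect(P0) = (5/12)*pi


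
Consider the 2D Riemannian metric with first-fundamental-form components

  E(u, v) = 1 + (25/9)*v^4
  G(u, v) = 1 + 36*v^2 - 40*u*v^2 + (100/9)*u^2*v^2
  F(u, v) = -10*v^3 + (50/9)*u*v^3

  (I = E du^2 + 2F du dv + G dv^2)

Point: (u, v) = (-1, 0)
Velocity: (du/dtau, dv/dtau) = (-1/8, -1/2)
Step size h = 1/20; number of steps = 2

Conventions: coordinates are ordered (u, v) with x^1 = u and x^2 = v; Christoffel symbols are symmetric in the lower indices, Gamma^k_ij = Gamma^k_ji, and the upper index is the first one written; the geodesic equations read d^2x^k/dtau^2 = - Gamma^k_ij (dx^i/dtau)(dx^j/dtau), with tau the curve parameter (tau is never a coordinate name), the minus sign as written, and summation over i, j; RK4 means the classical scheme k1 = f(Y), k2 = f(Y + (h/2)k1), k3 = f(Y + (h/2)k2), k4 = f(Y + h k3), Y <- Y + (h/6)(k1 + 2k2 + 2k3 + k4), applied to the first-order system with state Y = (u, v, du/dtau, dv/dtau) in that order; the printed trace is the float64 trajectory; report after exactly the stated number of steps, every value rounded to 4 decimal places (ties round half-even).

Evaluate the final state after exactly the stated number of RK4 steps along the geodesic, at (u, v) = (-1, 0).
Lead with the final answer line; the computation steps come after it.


Answer: u = -1.0125, v = -0.0484, du/dtau = -0.1247, dv/dtau = -0.4552

f(Y) = (du/dtau, dv/dtau, -Gamma^u_ij Y'^i Y'^j, -Gamma^v_ij Y'^i Y'^j) with the Gammas evaluated at the stage position; h = 0.050000; intermediate values shown to 6 dp
step 0: u = -1.0000, v = 0.0000, du/dtau = -0.1250, dv/dtau = -0.5000
step 1:
  k1: at (u, v) = (-1.000000, 0.000000), (du/dtau, dv/dtau) = (-0.125000, -0.500000); Gamma_uuu = 0.000000, Gamma_uuv = 0.000000, Gamma_uvv = 0.000000, Gamma_vuu = 0.000000, Gamma_vuv = 0.000000, Gamma_vvv = 0.000000; k1 = (-0.125000, -0.500000, 0.000000, 0.000000)
  k2: at (u, v) = (-1.003125, -0.012500), (du/dtau, dv/dtau) = (-0.125000, -0.500000); Gamma_uuu = 0.000000, Gamma_uuv = -0.000011, Gamma_uvv = -0.002401, Gamma_vuu = 0.000000, Gamma_vuv = -0.004801, Gamma_vvv = -1.076634; k2 = (-0.125000, -0.500000, 0.000601, 0.269759)
  k3: at (u, v) = (-1.003125, -0.012500), (du/dtau, dv/dtau) = (-0.124985, -0.493256); Gamma_uuu = 0.000000, Gamma_uuv = -0.000011, Gamma_uvv = -0.002401, Gamma_vuu = 0.000000, Gamma_vuv = -0.004801, Gamma_vvv = -1.076634; k3 = (-0.124985, -0.493256, 0.000585, 0.262539)
  k4: at (u, v) = (-1.006249, -0.024663), (du/dtau, dv/dtau) = (-0.124971, -0.486873); Gamma_uuu = 0.000000, Gamma_uuv = -0.000079, Gamma_uvv = -0.009004, Gamma_vuu = 0.000000, Gamma_vuv = -0.018007, Gamma_vvv = -2.048952; k4 = (-0.124971, -0.486873, 0.002144, 0.487886)
  Y <- Y + (h/6)(k1 + 2k2 + 2k3 + k4): u = -1.0062, v = -0.0248, du/dtau = -0.1250, dv/dtau = -0.4871
step 2:
  k1: at (u, v) = (-1.006250, -0.024778), (du/dtau, dv/dtau) = (-0.124962, -0.487063); Gamma_uuu = 0.000000, Gamma_uuv = -0.000080, Gamma_uvv = -0.009084, Gamma_vuu = 0.000000, Gamma_vuv = -0.018168, Gamma_vvv = -2.057565; k1 = (-0.124962, -0.487063, 0.002165, 0.490328)
  k2: at (u, v) = (-1.009374, -0.036955), (du/dtau, dv/dtau) = (-0.124908, -0.474804); Gamma_uuu = 0.000000, Gamma_uuv = -0.000250, Gamma_uvv = -0.019035, Gamma_vuu = 0.000000, Gamma_vuv = -0.038070, Gamma_vvv = -2.894140; k2 = (-0.124908, -0.474804, 0.004321, 0.656968)
  k3: at (u, v) = (-1.009372, -0.036648), (du/dtau, dv/dtau) = (-0.124854, -0.470638); Gamma_uuu = 0.000000, Gamma_uuv = -0.000245, Gamma_uvv = -0.018754, Gamma_vuu = 0.000000, Gamma_vuv = -0.037507, Gamma_vvv = -2.875216; k3 = (-0.124854, -0.470638, 0.004183, 0.641270)
  k4: at (u, v) = (-1.012492, -0.048310), (du/dtau, dv/dtau) = (-0.124753, -0.454999); Gamma_uuu = 0.000000, Gamma_uuv = -0.000520, Gamma_uvv = -0.030259, Gamma_vuu = 0.000000, Gamma_vuv = -0.060518, Gamma_vvv = -3.523231; k4 = (-0.124753, -0.454999, 0.006323, 0.736265)
  Y <- Y + (h/6)(k1 + 2k2 + 2k3 + k4): u = -1.0125, v = -0.0484, du/dtau = -0.1247, dv/dtau = -0.4552
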